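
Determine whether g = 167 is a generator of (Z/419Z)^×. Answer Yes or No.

φ(419) = 419 − 1 = 418 = 2 · 11 · 19.
It suffices to check that the order of 167 is not a proper divisor of 418: compute 167^(418/q) for q ∈ {2, 11, 19}.
167^209 ≡ 418 (mod 419)  [q = 2: ≢ 1 ✓]
167^38 ≡ 348 (mod 419)  [q = 11: ≢ 1 ✓]
167^22 ≡ 136 (mod 419)  [q = 19: ≢ 1 ✓]
Every test exponent gives a nontrivial residue, hence 167 generates the full group.

Yes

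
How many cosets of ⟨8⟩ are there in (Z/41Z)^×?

The order of 8 must divide φ(41) = 41 − 1 = 40 = 2^3 · 5.
Divisors of 40: 1, 2, 4, 5, 8, 10, 20, 40.
Evaluate successive powers at the divisors of 40:
8^1 ≡ 8
8^2 ≡ 23
8^4 ≡ 37
8^5 ≡ 9
8^8 ≡ 16
8^10 ≡ 40
8^20 ≡ 1
So ord_41(8) = 20, hence |⟨8⟩| = 20.
[(Z/41Z)^× : ⟨8⟩] = 40/20 = 2.

2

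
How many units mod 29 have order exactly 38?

φ(29) = 29 − 1 = 28 = 2^2 · 7.
Since (Z/29Z)^× is cyclic of order 28, the number of elements of order d is φ(d) when d | 28 and 0 otherwise.
38 does not divide 28, so no element of (Z/29Z)^× has order 38.

0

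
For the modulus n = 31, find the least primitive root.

φ(31) = 31 − 1 = 30 = 2 · 3 · 5.
g is a primitive root iff g^(30/q) ≢ 1 (mod 31) for each prime q ∈ {2, 3, 5}.
g = 2: 2^15 ≡ 1 — hits 1, so not a primitive root.
g = 3: 3^15 ≡ 30; 3^10 ≡ 25; 3^6 ≡ 16 — none is 1, so 3 is a primitive root.
The smallest primitive root modulo 31 is 3.

3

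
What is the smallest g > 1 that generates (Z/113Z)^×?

3

φ(113) = 113 − 1 = 112 = 2^4 · 7.
Test candidates g = 2, 3, … against the prime factors q ∈ {2, 7} of φ(113): g is a generator iff g^(112/q) ≢ 1 for every such q.
g = 2: 2^56 ≡ 1 — hits 1, so not a primitive root.
g = 3: 3^56 ≡ 112; 3^16 ≡ 49 — none is 1, so 3 is a primitive root.
Hence the least primitive root of 113 is 3.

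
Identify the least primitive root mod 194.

φ(194) = φ(2)·φ(97) = 1·96 = 96 = 2^5 · 3.
g is a primitive root iff g^(96/q) ≢ 1 (mod 194) for each prime q ∈ {2, 3}.
g = 2: gcd(2, 194) = 2 > 1, not a unit — skip.
g = 3: 3^48 ≡ 1 — hits 1, so not a primitive root.
g = 4: gcd(4, 194) = 2 > 1, not a unit — skip.
g = 5: 5^48 ≡ 193; 5^32 ≡ 35 — none is 1, so 5 is a primitive root.
The smallest primitive root modulo 194 is 5.

5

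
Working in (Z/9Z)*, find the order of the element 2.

6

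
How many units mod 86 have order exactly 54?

0

φ(86) = φ(2)·φ(43) = 1·42 = 42 = 2 · 3 · 7.
Since (Z/86Z)^× is cyclic of order 42, the number of elements of order d is φ(d) when d | 42 and 0 otherwise.
Here 42 is not a multiple of 54, so there are no elements of order 54.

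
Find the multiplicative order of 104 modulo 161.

22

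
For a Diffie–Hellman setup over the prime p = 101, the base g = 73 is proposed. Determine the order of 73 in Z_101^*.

100

By Lagrange's theorem, ord_101(73) divides φ(101) = 101 − 1 = 100 = 2^2 · 5^2.
Divisors of 100: 1, 2, 4, 5, 10, 20, 25, 50, 100.
Check 73^d mod 101 for each divisor in increasing order:
73^1 ≡ 73
73^2 ≡ 77
73^4 ≡ 71
73^5 ≡ 32
73^10 ≡ 14
73^20 ≡ 95
73^25 ≡ 10
73^50 ≡ 100
73^100 ≡ 1
So ord_101(73) = 100.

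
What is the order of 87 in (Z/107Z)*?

53

The order of 87 must divide φ(107) = 107 − 1 = 106 = 2 · 53.
Divisors of 106: 1, 2, 53, 106.
Test each divisor d:
87^1 ≡ 87 (mod 107)
87^2 ≡ 79 (mod 107)
87^53 ≡ 1 (mod 107) ✓
Therefore the multiplicative order of 87 modulo 107 is 53.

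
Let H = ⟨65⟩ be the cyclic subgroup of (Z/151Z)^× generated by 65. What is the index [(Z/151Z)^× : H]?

3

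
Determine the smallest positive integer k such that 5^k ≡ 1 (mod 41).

20

The order of 5 must divide φ(41) = 41 − 1 = 40 = 2^3 · 5.
Divisors of 40: 1, 2, 4, 5, 8, 10, 20, 40.
Evaluate successive powers at the divisors of 40:
5^1 ≡ 5 (mod 41)
5^2 ≡ 25 (mod 41)
5^4 ≡ 10 (mod 41)
5^5 ≡ 9 (mod 41)
5^8 ≡ 18 (mod 41)
5^10 ≡ 40 (mod 41)
5^20 ≡ 1 (mod 41) ✓
The smallest such exponent is 20, so the order of 5 is 20.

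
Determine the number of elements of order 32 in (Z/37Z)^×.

φ(37) = 37 − 1 = 36 = 2^2 · 3^2.
(Z/37Z)^× is cyclic (|G| = 36); a cyclic group of order m has exactly φ(d) elements of each order d | m, and none otherwise.
Since 32 ∤ 36, the count is 0.

0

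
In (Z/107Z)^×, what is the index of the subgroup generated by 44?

By Lagrange's theorem, ord_107(44) divides φ(107) = 107 − 1 = 106 = 2 · 53.
Divisors of 106: 1, 2, 53, 106.
Evaluate successive powers at the divisors of 106:
44^1 ≡ 44 (mod 107)
44^2 ≡ 10 (mod 107)
44^53 ≡ 1 (mod 107) ✓
So ord_107(44) = 53, hence |⟨44⟩| = 53.
Index = |(Z/107Z)^×| / |⟨44⟩| = 106 / 53 = 2.

2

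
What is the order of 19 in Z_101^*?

Since 19 ∈ (Z/101Z)^×, its order divides φ(101) = 101 − 1 = 100 = 2^2 · 5^2.
Divisors of 100: 1, 2, 4, 5, 10, 20, 25, 50, 100.
Evaluate successive powers at the divisors of 100:
19^1 ≡ 19 (mod 101)
19^2 ≡ 58 (mod 101)
19^4 ≡ 31 (mod 101)
19^5 ≡ 84 (mod 101)
19^10 ≡ 87 (mod 101)
19^20 ≡ 95 (mod 101)
19^25 ≡ 1 (mod 101) ✓
The smallest such exponent is 25, so the order of 19 is 25.

25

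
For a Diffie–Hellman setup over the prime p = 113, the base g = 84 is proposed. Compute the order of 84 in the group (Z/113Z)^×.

112

Since 84 ∈ (Z/113Z)^×, its order divides φ(113) = 113 − 1 = 112 = 2^4 · 7.
Divisors of 112: 1, 2, 4, 7, 8, 14, 16, 28, 56, 112.
Compute 84^d (mod 113) for the divisors d until we hit 1:
84^1 ≡ 84
84^2 ≡ 50
84^4 ≡ 14
84^7 ≡ 40
84^8 ≡ 83
84^14 ≡ 18
84^16 ≡ 109
84^28 ≡ 98
84^56 ≡ 112
84^112 ≡ 1
Therefore the multiplicative order of 84 modulo 113 is 112.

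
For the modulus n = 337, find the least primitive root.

10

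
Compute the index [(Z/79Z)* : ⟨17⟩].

3

The order of 17 must divide φ(79) = 79 − 1 = 78 = 2 · 3 · 13.
Divisors of 78: 1, 2, 3, 6, 13, 26, 39, 78.
Check 17^d mod 79 for each divisor in increasing order:
17^1 ≡ 17 (mod 79)
17^2 ≡ 52 (mod 79)
17^3 ≡ 15 (mod 79)
17^6 ≡ 67 (mod 79)
17^13 ≡ 78 (mod 79)
17^26 ≡ 1 (mod 79) ✓
The order of 17 is 26, so the subgroup it generates has 26 elements.
The index is φ(79) / ord(17) = 78 / 26 = 3.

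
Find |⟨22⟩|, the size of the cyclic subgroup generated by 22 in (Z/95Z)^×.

36

The order of 22 must divide φ(95) = φ(5·19) = (5−1)·(19−1) = 4·18 = 72 = 2^3 · 3^2.
Divisors of 72: 1, 2, 3, 4, 6, 8, 9, 12, 18, 24, 36, 72.
Check 22^d mod 95 for each divisor in increasing order:
22^1 ≡ 22 (mod 95)
22^2 ≡ 9 (mod 95)
22^3 ≡ 8 (mod 95)
22^4 ≡ 81 (mod 95)
22^6 ≡ 64 (mod 95)
22^8 ≡ 6 (mod 95)
22^9 ≡ 37 (mod 95)
22^12 ≡ 11 (mod 95)
22^18 ≡ 39 (mod 95)
22^24 ≡ 26 (mod 95)
22^36 ≡ 1 (mod 95) ✓
Therefore the multiplicative order of 22 modulo 95 is 36.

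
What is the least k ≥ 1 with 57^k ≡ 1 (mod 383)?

By Lagrange's theorem, ord_383(57) divides φ(383) = 383 − 1 = 382 = 2 · 191.
Divisors of 382: 1, 2, 191, 382.
Compute 57^d (mod 383) for the divisors d until we hit 1:
57^1 ≡ 57
57^2 ≡ 185
57^191 ≡ 1
Therefore the multiplicative order of 57 modulo 383 is 191.

191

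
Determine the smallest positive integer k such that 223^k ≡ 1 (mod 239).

238

Since 223 ∈ (Z/239Z)^×, its order divides φ(239) = 239 − 1 = 238 = 2 · 7 · 17.
Divisors of 238: 1, 2, 7, 14, 17, 34, 119, 238.
Compute 223^d (mod 239) for the divisors d until we hit 1:
223^1 ≡ 223 (mod 239)
223^2 ≡ 17 (mod 239)
223^7 ≡ 23 (mod 239)
223^14 ≡ 51 (mod 239)
223^17 ≡ 229 (mod 239)
223^34 ≡ 100 (mod 239)
223^119 ≡ 238 (mod 239)
223^238 ≡ 1 (mod 239) ✓
Therefore the multiplicative order of 223 modulo 239 is 238.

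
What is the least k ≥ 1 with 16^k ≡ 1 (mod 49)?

The order of 16 must divide φ(49) = φ(7^2) = 7·(7−1) = 42 = 2 · 3 · 7.
Divisors of 42: 1, 2, 3, 6, 7, 14, 21, 42.
Test each divisor d:
16^1 ≡ 16 (mod 49)
16^2 ≡ 11 (mod 49)
16^3 ≡ 29 (mod 49)
16^6 ≡ 8 (mod 49)
16^7 ≡ 30 (mod 49)
16^14 ≡ 18 (mod 49)
16^21 ≡ 1 (mod 49) ✓
Hence ord(16) = 21.

21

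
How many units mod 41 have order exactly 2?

φ(41) = 41 − 1 = 40 = 2^3 · 5.
In a cyclic group of order 40, there are φ(d) elements of order d for each divisor d of 40, and zero for non-divisors.
2 | 40, and φ(2) = 2 − 1 = 1.

1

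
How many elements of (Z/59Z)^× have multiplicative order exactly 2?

1

φ(59) = 59 − 1 = 58 = 2 · 29.
Since (Z/59Z)^× is cyclic of order 58, the number of elements of order d is φ(d) when d | 58 and 0 otherwise.
2 | 58, and φ(2) = 2 − 1 = 1.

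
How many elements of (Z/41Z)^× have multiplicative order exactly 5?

4

φ(41) = 41 − 1 = 40 = 2^3 · 5.
In a cyclic group of order 40, there are φ(d) elements of order d for each divisor d of 40, and zero for non-divisors.
5 | 40, and φ(5) = 5 − 1 = 4.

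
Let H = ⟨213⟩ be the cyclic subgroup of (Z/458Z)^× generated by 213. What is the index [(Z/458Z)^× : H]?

6

By Lagrange's theorem, ord_458(213) divides φ(458) = φ(2)·φ(229) = 1·228 = 228 = 2^2 · 3 · 19.
Divisors of 228: 1, 2, 3, 4, 6, 12, 19, 38, 57, 76, 114, 228.
Evaluate successive powers at the divisors of 228:
213^1 ≡ 213 (mod 458)
213^2 ≡ 27 (mod 458)
213^3 ≡ 255 (mod 458)
213^4 ≡ 271 (mod 458)
213^6 ≡ 447 (mod 458)
213^12 ≡ 121 (mod 458)
213^19 ≡ 457 (mod 458)
213^38 ≡ 1 (mod 458) ✓
The order of 213 is 38, so the subgroup it generates has 38 elements.
[(Z/458Z)^× : ⟨213⟩] = 228/38 = 6.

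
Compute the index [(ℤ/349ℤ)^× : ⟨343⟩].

3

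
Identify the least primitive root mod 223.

3

φ(223) = 223 − 1 = 222 = 2 · 3 · 37.
Test candidates g = 2, 3, … against the prime factors q ∈ {2, 3, 37} of φ(223): g is a generator iff g^(222/q) ≢ 1 for every such q.
g = 2: 2^111 ≡ 1 — hits 1, so not a primitive root.
g = 3: 3^111 ≡ 222; 3^74 ≡ 183; 3^6 ≡ 60 — none is 1, so 3 is a primitive root.
So 3 is the smallest generator of (Z/223Z)^×.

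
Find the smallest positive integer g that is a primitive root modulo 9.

2

φ(9) = φ(3^2) = 3·(3−1) = 6 = 2 · 3.
g is a primitive root iff g^(6/q) ≢ 1 (mod 9) for each prime q ∈ {2, 3}.
g = 2: 2^3 ≡ 8; 2^2 ≡ 4 — none is 1, so 2 is a primitive root.
Hence the least primitive root of 9 is 2.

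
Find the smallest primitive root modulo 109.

6

φ(109) = 109 − 1 = 108 = 2^2 · 3^3.
g is a primitive root iff g^(108/q) ≢ 1 (mod 109) for each prime q ∈ {2, 3}.
g = 2: 2^54 ≡ 108; 2^36 ≡ 1 — hits 1, so not a primitive root.
g = 3: 3^54 ≡ 1 — hits 1, so not a primitive root.
g = 4: 4^54 ≡ 1 — hits 1, so not a primitive root.
g = 5: 5^54 ≡ 1 — hits 1, so not a primitive root.
g = 6: 6^54 ≡ 108; 6^36 ≡ 63 — none is 1, so 6 is a primitive root.
The smallest primitive root modulo 109 is 6.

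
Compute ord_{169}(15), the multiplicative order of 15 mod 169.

156

By Lagrange's theorem, ord_169(15) divides φ(169) = φ(13^2) = 13·(13−1) = 156 = 2^2 · 3 · 13.
Divisors of 156: 1, 2, 3, 4, 6, 12, 13, 26, 39, 52, 78, 156.
Test each divisor d:
15^1 ≡ 15 (mod 169)
15^2 ≡ 56 (mod 169)
15^3 ≡ 164 (mod 169)
15^4 ≡ 94 (mod 169)
15^6 ≡ 25 (mod 169)
15^12 ≡ 118 (mod 169)
15^13 ≡ 80 (mod 169)
15^26 ≡ 147 (mod 169)
15^39 ≡ 99 (mod 169)
15^52 ≡ 146 (mod 169)
15^78 ≡ 168 (mod 169)
15^156 ≡ 1 (mod 169) ✓
So ord_169(15) = 156.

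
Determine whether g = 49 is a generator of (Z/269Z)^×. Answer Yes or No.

No

φ(269) = 269 − 1 = 268 = 2^2 · 67.
It suffices to check that the order of 49 is not a proper divisor of 268: compute 49^(268/q) for q ∈ {2, 67}.
49^134 ≡ 1 (mod 269)  [q = 2: ≡ 1 ✗]
49^4 ≡ 131 (mod 269)  [q = 67: ≢ 1 ✓]
49^134 ≡ 1 shows ord(49) | 134, strictly less than φ(269); not a primitive root.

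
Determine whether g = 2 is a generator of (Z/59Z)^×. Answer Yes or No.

φ(59) = 59 − 1 = 58 = 2 · 29.
It suffices to check that the order of 2 is not a proper divisor of 58: compute 2^(58/q) for q ∈ {2, 29}.
2^29 ≡ 58 (mod 59)  [q = 2: ≢ 1 ✓]
2^2 ≡ 4 (mod 59)  [q = 29: ≢ 1 ✓]
All checks pass, so 2 has order 58 and is a primitive root modulo 59.

Yes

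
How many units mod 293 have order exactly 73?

72

φ(293) = 293 − 1 = 292 = 2^2 · 73.
In a cyclic group of order 292, there are φ(d) elements of order d for each divisor d of 292, and zero for non-divisors.
73 | 292, and φ(73) = 73 − 1 = 72.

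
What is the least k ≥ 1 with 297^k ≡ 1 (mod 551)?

42

The order of 297 must divide φ(551) = φ(19·29) = (19−1)·(29−1) = 18·28 = 504 = 2^3 · 3^2 · 7.
Divisors of 504: 1, 2, 3, 4, 6, 7, 8, 9, 12, 14, 18, 21, 24, 28, 36, 42, 56, 63, 72, 84, 126, 168, 252, 504.
Check 297^d mod 551 for each divisor in increasing order:
297^1 ≡ 297
297^2 ≡ 49
297^3 ≡ 227
297^4 ≡ 197
297^6 ≡ 286
297^7 ≡ 88
297^8 ≡ 239
297^9 ≡ 455
297^12 ≡ 248
297^14 ≡ 30
297^18 ≡ 400
297^21 ≡ 436
297^24 ≡ 343
297^28 ≡ 349
297^36 ≡ 210
297^42 ≡ 1
The smallest such exponent is 42, so the order of 297 is 42.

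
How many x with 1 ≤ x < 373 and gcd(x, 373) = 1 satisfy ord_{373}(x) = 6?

φ(373) = 373 − 1 = 372 = 2^2 · 3 · 31.
In a cyclic group of order 372, there are φ(d) elements of order d for each divisor d of 372, and zero for non-divisors.
6 = 2 · 3 divides 372, and φ(6) = 2.

2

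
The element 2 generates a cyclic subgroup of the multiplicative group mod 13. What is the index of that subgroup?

1

The order of 2 must divide φ(13) = 13 − 1 = 12 = 2^2 · 3.
Divisors of 12: 1, 2, 3, 4, 6, 12.
Compute 2^d (mod 13) for the divisors d until we hit 1:
2^1 ≡ 2
2^2 ≡ 4
2^3 ≡ 8
2^4 ≡ 3
2^6 ≡ 12
2^12 ≡ 1
Thus |⟨2⟩| = ord(2) = 12.
The index is φ(13) / ord(2) = 12 / 12 = 1.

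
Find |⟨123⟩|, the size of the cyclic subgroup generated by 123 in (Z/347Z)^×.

346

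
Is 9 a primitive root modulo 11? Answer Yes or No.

No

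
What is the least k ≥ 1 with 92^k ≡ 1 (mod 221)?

16

By Lagrange's theorem, ord_221(92) divides φ(221) = φ(13·17) = (13−1)·(17−1) = 12·16 = 192 = 2^6 · 3.
Divisors of 192: 1, 2, 3, 4, 6, 8, 12, 16, 24, 32, 48, 64, 96, 192.
Compute 92^d (mod 221) for the divisors d until we hit 1:
92^1 ≡ 92 (mod 221)
92^2 ≡ 66 (mod 221)
92^3 ≡ 105 (mod 221)
92^4 ≡ 157 (mod 221)
92^6 ≡ 196 (mod 221)
92^8 ≡ 118 (mod 221)
92^12 ≡ 183 (mod 221)
92^16 ≡ 1 (mod 221) ✓
So ord_221(92) = 16.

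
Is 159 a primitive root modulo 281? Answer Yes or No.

Yes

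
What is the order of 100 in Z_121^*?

11

Since 100 ∈ (Z/121Z)^×, its order divides φ(121) = φ(11^2) = 11·(11−1) = 110 = 2 · 5 · 11.
Divisors of 110: 1, 2, 5, 10, 11, 22, 55, 110.
Check 100^d mod 121 for each divisor in increasing order:
100^1 ≡ 100
100^2 ≡ 78
100^5 ≡ 12
100^10 ≡ 23
100^11 ≡ 1
Hence ord(100) = 11.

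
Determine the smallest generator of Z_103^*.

5

φ(103) = 103 − 1 = 102 = 2 · 3 · 17.
Test candidates g = 2, 3, … against the prime factors q ∈ {2, 3, 17} of φ(103): g is a generator iff g^(102/q) ≢ 1 for every such q.
g = 2: 2^51 ≡ 1 — hits 1, so not a primitive root.
g = 3: 3^51 ≡ 102; 3^34 ≡ 1 — hits 1, so not a primitive root.
g = 4: 4^51 ≡ 1 — hits 1, so not a primitive root.
g = 5: 5^51 ≡ 102; 5^34 ≡ 56; 5^6 ≡ 72 — none is 1, so 5 is a primitive root.
So 5 is the smallest generator of (Z/103Z)^×.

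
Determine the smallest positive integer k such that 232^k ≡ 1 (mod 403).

60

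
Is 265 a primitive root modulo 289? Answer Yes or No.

Yes

φ(289) = φ(17^2) = 17·(17−1) = 272 = 2^4 · 17.
It suffices to check that the order of 265 is not a proper divisor of 272: compute 265^(272/q) for q ∈ {2, 17}.
265^136 ≡ 288 (mod 289)  [q = 2: ≢ 1 ✓]
265^16 ≡ 256 (mod 289)  [q = 17: ≢ 1 ✓]
None equal 1, so ord_289(265) = 272: 265 is a primitive root.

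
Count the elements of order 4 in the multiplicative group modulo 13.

φ(13) = 13 − 1 = 12 = 2^2 · 3.
Since (Z/13Z)^× is cyclic of order 12, the number of elements of order d is φ(d) when d | 12 and 0 otherwise.
4 = 2^2 divides 12, and φ(4) = 2.

2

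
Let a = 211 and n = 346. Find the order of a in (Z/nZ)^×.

86

By Lagrange's theorem, ord_346(211) divides φ(346) = φ(2)·φ(173) = 1·172 = 172 = 2^2 · 43.
Divisors of 172: 1, 2, 4, 43, 86, 172.
Compute 211^d (mod 346) for the divisors d until we hit 1:
211^1 ≡ 211 (mod 346)
211^2 ≡ 233 (mod 346)
211^4 ≡ 313 (mod 346)
211^43 ≡ 345 (mod 346)
211^86 ≡ 1 (mod 346) ✓
Therefore the multiplicative order of 211 modulo 346 is 86.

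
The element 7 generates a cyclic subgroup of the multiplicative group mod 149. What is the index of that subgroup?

2

By Lagrange's theorem, ord_149(7) divides φ(149) = 149 − 1 = 148 = 2^2 · 37.
Divisors of 148: 1, 2, 4, 37, 74, 148.
Compute 7^d (mod 149) for the divisors d until we hit 1:
7^1 ≡ 7 (mod 149)
7^2 ≡ 49 (mod 149)
7^4 ≡ 17 (mod 149)
7^37 ≡ 148 (mod 149)
7^74 ≡ 1 (mod 149) ✓
The order of 7 is 74, so the subgroup it generates has 74 elements.
Index = |(Z/149Z)^×| / |⟨7⟩| = 148 / 74 = 2.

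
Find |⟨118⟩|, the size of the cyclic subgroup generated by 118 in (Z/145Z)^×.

By Lagrange's theorem, ord_145(118) divides φ(145) = φ(5·29) = (5−1)·(29−1) = 4·28 = 112 = 2^4 · 7.
Divisors of 112: 1, 2, 4, 7, 8, 14, 16, 28, 56, 112.
Test each divisor d:
118^1 ≡ 118
118^2 ≡ 4
118^4 ≡ 16
118^7 ≡ 12
118^8 ≡ 111
118^14 ≡ 144
118^16 ≡ 141
118^28 ≡ 1
So ord_145(118) = 28.

28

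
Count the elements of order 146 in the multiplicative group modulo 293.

72

φ(293) = 293 − 1 = 292 = 2^2 · 73.
Since (Z/293Z)^× is cyclic of order 292, the number of elements of order d is φ(d) when d | 292 and 0 otherwise.
146 = 2 · 73 divides 292, and φ(146) = 72.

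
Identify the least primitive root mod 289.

φ(289) = φ(17^2) = 17·(17−1) = 272 = 2^4 · 17.
Test candidates g = 2, 3, … against the prime factors q ∈ {2, 17} of φ(289): g is a generator iff g^(272/q) ≢ 1 for every such q.
g = 2: 2^136 ≡ 1 — hits 1, so not a primitive root.
g = 3: 3^136 ≡ 288; 3^16 ≡ 171 — none is 1, so 3 is a primitive root.
Hence the least primitive root of 289 is 3.

3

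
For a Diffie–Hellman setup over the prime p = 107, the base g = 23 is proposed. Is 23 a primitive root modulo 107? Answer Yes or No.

No

φ(107) = 107 − 1 = 106 = 2 · 53.
It suffices to check that the order of 23 is not a proper divisor of 106: compute 23^(106/q) for q ∈ {2, 53}.
23^53 ≡ 1 (mod 107)  [q = 2: ≡ 1 ✗]
23^2 ≡ 101 (mod 107)  [q = 53: ≢ 1 ✓]
23^53 ≡ 1 shows ord(23) | 53, strictly less than φ(107); not a primitive root.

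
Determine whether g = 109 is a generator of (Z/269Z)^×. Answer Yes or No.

φ(269) = 269 − 1 = 268 = 2^2 · 67.
An element g generates (Z/269Z)^× iff g^(268/q) ≢ 1 (mod 269) for each prime q ∈ {2, 67}.
109^134 ≡ 268 (mod 269)  [q = 2: ≢ 1 ✓]
109^4 ≡ 142 (mod 269)  [q = 67: ≢ 1 ✓]
All checks pass, so 109 has order 268 and is a primitive root modulo 269.

Yes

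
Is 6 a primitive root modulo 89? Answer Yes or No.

Yes

φ(89) = 89 − 1 = 88 = 2^3 · 11.
6 is a primitive root mod 89 iff 6^(φ(89)/q) ≢ 1 for every prime q | φ(89), i.e. q ∈ {2, 11}.
6^44 ≡ 88 (mod 89)  [q = 2: ≢ 1 ✓]
6^8 ≡ 8 (mod 89)  [q = 11: ≢ 1 ✓]
All checks pass, so 6 has order 88 and is a primitive root modulo 89.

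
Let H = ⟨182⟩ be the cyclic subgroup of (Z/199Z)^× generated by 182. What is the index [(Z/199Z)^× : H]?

6

By Lagrange's theorem, ord_199(182) divides φ(199) = 199 − 1 = 198 = 2 · 3^2 · 11.
Divisors of 198: 1, 2, 3, 6, 9, 11, 18, 22, 33, 66, 99, 198.
Compute 182^d (mod 199) for the divisors d until we hit 1:
182^1 ≡ 182 (mod 199)
182^2 ≡ 90 (mod 199)
182^3 ≡ 62 (mod 199)
182^6 ≡ 63 (mod 199)
182^9 ≡ 125 (mod 199)
182^11 ≡ 106 (mod 199)
182^18 ≡ 103 (mod 199)
182^22 ≡ 92 (mod 199)
182^33 ≡ 1 (mod 199) ✓
The order of 182 is 33, so the subgroup it generates has 33 elements.
[(Z/199Z)^× : ⟨182⟩] = 198/33 = 6.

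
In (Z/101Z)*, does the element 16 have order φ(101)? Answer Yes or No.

No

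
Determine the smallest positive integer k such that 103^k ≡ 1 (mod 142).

7

ord(103) | φ(142) = φ(2)·φ(71) = 1·70 = 70 = 2 · 5 · 7.
Divisors of 70: 1, 2, 5, 7, 10, 14, 35, 70.
Check 103^d mod 142 for each divisor in increasing order:
103^1 ≡ 103 (mod 142)
103^2 ≡ 101 (mod 142)
103^5 ≡ 45 (mod 142)
103^7 ≡ 1 (mod 142) ✓
So ord_142(103) = 7.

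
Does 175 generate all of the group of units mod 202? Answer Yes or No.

φ(202) = φ(2)·φ(101) = 1·100 = 100 = 2^2 · 5^2.
Test 175^(100/q) mod 202 for each prime factor q of 100:
175^50 ≡ 201 (mod 202)  [q = 2: ≢ 1 ✓]
175^20 ≡ 137 (mod 202)  [q = 5: ≢ 1 ✓]
All checks pass, so 175 has order 100 and is a primitive root modulo 202.

Yes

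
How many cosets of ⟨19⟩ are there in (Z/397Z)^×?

The order of 19 must divide φ(397) = 397 − 1 = 396 = 2^2 · 3^2 · 11.
Divisors of 396: 1, 2, 3, 4, 6, 9, 11, 12, 18, 22, 33, 36, 44, 66, 99, 132, 198, 396.
Compute 19^d (mod 397) for the divisors d until we hit 1:
19^1 ≡ 19 (mod 397)
19^2 ≡ 361 (mod 397)
19^3 ≡ 110 (mod 397)
19^4 ≡ 105 (mod 397)
19^6 ≡ 190 (mod 397)
19^9 ≡ 256 (mod 397)
19^11 ≡ 312 (mod 397)
19^12 ≡ 370 (mod 397)
19^18 ≡ 31 (mod 397)
19^22 ≡ 79 (mod 397)
19^33 ≡ 34 (mod 397)
19^36 ≡ 167 (mod 397)
19^44 ≡ 286 (mod 397)
19^66 ≡ 362 (mod 397)
19^99 ≡ 1 (mod 397) ✓
The order of 19 is 99, so the subgroup it generates has 99 elements.
[(Z/397Z)^× : ⟨19⟩] = 396/99 = 4.

4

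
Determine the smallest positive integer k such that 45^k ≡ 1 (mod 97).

Since 45 ∈ (Z/97Z)^×, its order divides φ(97) = 97 − 1 = 96 = 2^5 · 3.
Divisors of 96: 1, 2, 3, 4, 6, 8, 12, 16, 24, 32, 48, 96.
Compute 45^d (mod 97) for the divisors d until we hit 1:
45^1 ≡ 45
45^2 ≡ 85
45^3 ≡ 42
45^4 ≡ 47
45^6 ≡ 18
45^8 ≡ 75
45^12 ≡ 33
45^16 ≡ 96
45^24 ≡ 22
45^32 ≡ 1
So ord_97(45) = 32.

32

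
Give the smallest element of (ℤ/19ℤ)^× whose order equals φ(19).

2

φ(19) = 19 − 1 = 18 = 2 · 3^2.
g is a primitive root iff g^(18/q) ≢ 1 (mod 19) for each prime q ∈ {2, 3}.
g = 2: 2^9 ≡ 18; 2^6 ≡ 7 — none is 1, so 2 is a primitive root.
The smallest primitive root modulo 19 is 2.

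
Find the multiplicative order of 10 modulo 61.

60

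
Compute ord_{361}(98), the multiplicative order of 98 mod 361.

ord(98) | φ(361) = φ(19^2) = 19·(19−1) = 342 = 2 · 3^2 · 19.
Divisors of 342: 1, 2, 3, 6, 9, 18, 19, 38, 57, 114, 171, 342.
Evaluate successive powers at the divisors of 342:
98^1 ≡ 98
98^2 ≡ 218
98^3 ≡ 65
98^6 ≡ 254
98^9 ≡ 265
98^18 ≡ 191
98^19 ≡ 307
98^38 ≡ 28
98^57 ≡ 293
98^114 ≡ 292
98^171 ≡ 360
98^342 ≡ 1
The smallest such exponent is 342, so the order of 98 is 342.

342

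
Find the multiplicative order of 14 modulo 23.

22

The order of 14 must divide φ(23) = 23 − 1 = 22 = 2 · 11.
Divisors of 22: 1, 2, 11, 22.
Evaluate successive powers at the divisors of 22:
14^1 ≡ 14 (mod 23)
14^2 ≡ 12 (mod 23)
14^11 ≡ 22 (mod 23)
14^22 ≡ 1 (mod 23) ✓
Hence ord(14) = 22.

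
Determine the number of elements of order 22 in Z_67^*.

φ(67) = 67 − 1 = 66 = 2 · 3 · 11.
Since (Z/67Z)^× is cyclic of order 66, the number of elements of order d is φ(d) when d | 66 and 0 otherwise.
22 = 2 · 11 divides 66, and φ(22) = 10.

10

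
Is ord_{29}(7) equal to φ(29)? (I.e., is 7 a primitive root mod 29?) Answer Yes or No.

No

φ(29) = 29 − 1 = 28 = 2^2 · 7.
Test 7^(28/q) mod 29 for each prime factor q of 28:
7^14 ≡ 1 (mod 29)  [q = 2: ≡ 1 ✗]
7^4 ≡ 23 (mod 29)  [q = 7: ≢ 1 ✓]
The check at q = 2 fails, so 7 generates a proper subgroup.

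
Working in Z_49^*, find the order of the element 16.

21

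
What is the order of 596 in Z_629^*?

18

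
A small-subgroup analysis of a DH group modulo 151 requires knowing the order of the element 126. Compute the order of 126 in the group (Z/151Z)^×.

150

ord(126) | φ(151) = 151 − 1 = 150 = 2 · 3 · 5^2.
Divisors of 150: 1, 2, 3, 5, 6, 10, 15, 25, 30, 50, 75, 150.
Compute 126^d (mod 151) for the divisors d until we hit 1:
126^1 ≡ 126 (mod 151)
126^2 ≡ 21 (mod 151)
126^3 ≡ 79 (mod 151)
126^5 ≡ 149 (mod 151)
126^6 ≡ 50 (mod 151)
126^10 ≡ 4 (mod 151)
126^15 ≡ 143 (mod 151)
126^25 ≡ 119 (mod 151)
126^30 ≡ 64 (mod 151)
126^50 ≡ 118 (mod 151)
126^75 ≡ 150 (mod 151)
126^150 ≡ 1 (mod 151) ✓
So ord_151(126) = 150.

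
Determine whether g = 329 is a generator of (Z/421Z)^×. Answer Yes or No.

φ(421) = 421 − 1 = 420 = 2^2 · 3 · 5 · 7.
329 is a primitive root mod 421 iff 329^(φ(421)/q) ≢ 1 for every prime q | φ(421), i.e. q ∈ {2, 3, 5, 7}.
329^210 ≡ 420 (mod 421)  [q = 2: ≢ 1 ✓]
329^140 ≡ 1 (mod 421)  [q = 3: ≡ 1 ✗]
329^84 ≡ 252 (mod 421)  [q = 5: ≢ 1 ✓]
329^60 ≡ 1 (mod 421)  [q = 7: ≡ 1 ✗]
The check at q = 3 fails, so 329 generates a proper subgroup.

No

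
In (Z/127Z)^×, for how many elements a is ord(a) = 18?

φ(127) = 127 − 1 = 126 = 2 · 3^2 · 7.
Since (Z/127Z)^× is cyclic of order 126, the number of elements of order d is φ(d) when d | 126 and 0 otherwise.
18 = 2 · 3^2 divides 126, and φ(18) = 6.

6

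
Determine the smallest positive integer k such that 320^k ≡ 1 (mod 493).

16

Since 320 ∈ (Z/493Z)^×, its order divides φ(493) = φ(17·29) = (17−1)·(29−1) = 16·28 = 448 = 2^6 · 7.
Divisors of 448: 1, 2, 4, 7, 8, 14, 16, 28, 32, 56, 64, 112, 224, 448.
Compute 320^d (mod 493) for the divisors d until we hit 1:
320^1 ≡ 320 (mod 493)
320^2 ≡ 349 (mod 493)
320^4 ≡ 30 (mod 493)
320^7 ≡ 465 (mod 493)
320^8 ≡ 407 (mod 493)
320^14 ≡ 291 (mod 493)
320^16 ≡ 1 (mod 493) ✓
The smallest such exponent is 16, so the order of 320 is 16.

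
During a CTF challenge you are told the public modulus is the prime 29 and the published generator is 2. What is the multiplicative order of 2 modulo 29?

28

The order of 2 must divide φ(29) = 29 − 1 = 28 = 2^2 · 7.
Divisors of 28: 1, 2, 4, 7, 14, 28.
Evaluate successive powers at the divisors of 28:
2^1 ≡ 2 (mod 29)
2^2 ≡ 4 (mod 29)
2^4 ≡ 16 (mod 29)
2^7 ≡ 12 (mod 29)
2^14 ≡ 28 (mod 29)
2^28 ≡ 1 (mod 29) ✓
Therefore the multiplicative order of 2 modulo 29 is 28.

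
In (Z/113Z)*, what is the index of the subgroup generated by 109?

16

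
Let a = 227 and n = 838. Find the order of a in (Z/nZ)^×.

418

The order of 227 must divide φ(838) = φ(2)·φ(419) = 1·418 = 418 = 2 · 11 · 19.
Divisors of 418: 1, 2, 11, 19, 22, 38, 209, 418.
Compute 227^d (mod 838) for the divisors d until we hit 1:
227^1 ≡ 227 (mod 838)
227^2 ≡ 411 (mod 838)
227^11 ≡ 171 (mod 838)
227^19 ≡ 267 (mod 838)
227^22 ≡ 749 (mod 838)
227^38 ≡ 59 (mod 838)
227^209 ≡ 837 (mod 838)
227^418 ≡ 1 (mod 838) ✓
So ord_838(227) = 418.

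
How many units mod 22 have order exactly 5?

4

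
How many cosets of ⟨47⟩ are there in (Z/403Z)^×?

By Lagrange's theorem, ord_403(47) divides φ(403) = φ(13·31) = (13−1)·(31−1) = 12·30 = 360 = 2^3 · 3^2 · 5.
Divisors of 360: 1, 2, 3, 4, 5, 6, 8, 9, 10, 12, 15, 18, 20, 24, 30, 36, 40, 45, 60, 72, 90, 120, 180, 360.
Check 47^d mod 403 for each divisor in increasing order:
47^1 ≡ 47
47^2 ≡ 194
47^3 ≡ 252
47^4 ≡ 157
47^5 ≡ 125
47^6 ≡ 233
47^8 ≡ 66
47^9 ≡ 281
47^10 ≡ 311
47^12 ≡ 287
47^15 ≡ 187
47^18 ≡ 376
47^20 ≡ 1
So ord_403(47) = 20, hence |⟨47⟩| = 20.
Index = |(Z/403Z)^×| / |⟨47⟩| = 360 / 20 = 18.

18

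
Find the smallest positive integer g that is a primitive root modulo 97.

5

φ(97) = 97 − 1 = 96 = 2^5 · 3.
g is a primitive root iff g^(96/q) ≢ 1 (mod 97) for each prime q ∈ {2, 3}.
g = 2: 2^48 ≡ 1 — hits 1, so not a primitive root.
g = 3: 3^48 ≡ 1 — hits 1, so not a primitive root.
g = 4: 4^48 ≡ 1 — hits 1, so not a primitive root.
g = 5: 5^48 ≡ 96; 5^32 ≡ 35 — none is 1, so 5 is a primitive root.
So 5 is the smallest generator of (Z/97Z)^×.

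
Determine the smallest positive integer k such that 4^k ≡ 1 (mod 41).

10

By Lagrange's theorem, ord_41(4) divides φ(41) = 41 − 1 = 40 = 2^3 · 5.
Divisors of 40: 1, 2, 4, 5, 8, 10, 20, 40.
Compute 4^d (mod 41) for the divisors d until we hit 1:
4^1 ≡ 4 (mod 41)
4^2 ≡ 16 (mod 41)
4^4 ≡ 10 (mod 41)
4^5 ≡ 40 (mod 41)
4^8 ≡ 18 (mod 41)
4^10 ≡ 1 (mod 41) ✓
Hence ord(4) = 10.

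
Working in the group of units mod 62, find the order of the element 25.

3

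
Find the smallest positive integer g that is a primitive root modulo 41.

φ(41) = 41 − 1 = 40 = 2^3 · 5.
Test candidates g = 2, 3, … against the prime factors q ∈ {2, 5} of φ(41): g is a generator iff g^(40/q) ≢ 1 for every such q.
g = 2: 2^20 ≡ 1 — hits 1, so not a primitive root.
g = 3: 3^20 ≡ 40; 3^8 ≡ 1 — hits 1, so not a primitive root.
g = 4: 4^20 ≡ 1 — hits 1, so not a primitive root.
g = 5: 5^20 ≡ 1 — hits 1, so not a primitive root.
g = 6: 6^20 ≡ 40; 6^8 ≡ 10 — none is 1, so 6 is a primitive root.
The smallest primitive root modulo 41 is 6.

6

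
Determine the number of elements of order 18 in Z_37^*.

6

φ(37) = 37 − 1 = 36 = 2^2 · 3^2.
Since (Z/37Z)^× is cyclic of order 36, the number of elements of order d is φ(d) when d | 36 and 0 otherwise.
18 = 2 · 3^2 divides 36, and φ(18) = 6.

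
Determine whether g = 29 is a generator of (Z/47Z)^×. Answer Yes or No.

Yes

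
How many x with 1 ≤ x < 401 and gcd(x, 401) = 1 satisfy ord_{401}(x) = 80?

32

φ(401) = 401 − 1 = 400 = 2^4 · 5^2.
(Z/401Z)^× is cyclic (|G| = 400); a cyclic group of order m has exactly φ(d) elements of each order d | m, and none otherwise.
80 = 2^4 · 5 divides 400, and φ(80) = 32.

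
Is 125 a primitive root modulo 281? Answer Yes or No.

φ(281) = 281 − 1 = 280 = 2^3 · 5 · 7.
125 is a primitive root mod 281 iff 125^(φ(281)/q) ≢ 1 for every prime q | φ(281), i.e. q ∈ {2, 5, 7}.
125^140 ≡ 1 (mod 281)  [q = 2: ≡ 1 ✗]
125^56 ≡ 153 (mod 281)  [q = 5: ≢ 1 ✓]
125^40 ≡ 59 (mod 281)  [q = 7: ≢ 1 ✓]
The check at q = 2 fails, so 125 generates a proper subgroup.

No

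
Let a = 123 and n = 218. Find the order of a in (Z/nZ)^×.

108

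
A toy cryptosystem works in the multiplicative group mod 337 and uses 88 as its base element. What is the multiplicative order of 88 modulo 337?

The order of 88 must divide φ(337) = 337 − 1 = 336 = 2^4 · 3 · 7.
Divisors of 336: 1, 2, 3, 4, 6, 7, 8, 12, 14, 16, 21, 24, 28, 42, 48, 56, 84, 112, 168, 336.
Evaluate successive powers at the divisors of 336:
88^1 ≡ 88 (mod 337)
88^2 ≡ 330 (mod 337)
88^3 ≡ 58 (mod 337)
88^4 ≡ 49 (mod 337)
88^6 ≡ 331 (mod 337)
88^7 ≡ 146 (mod 337)
88^8 ≡ 42 (mod 337)
88^12 ≡ 36 (mod 337)
88^14 ≡ 85 (mod 337)
88^16 ≡ 79 (mod 337)
88^21 ≡ 278 (mod 337)
88^24 ≡ 285 (mod 337)
88^28 ≡ 148 (mod 337)
88^42 ≡ 111 (mod 337)
88^48 ≡ 8 (mod 337)
88^56 ≡ 336 (mod 337)
88^84 ≡ 189 (mod 337)
88^112 ≡ 1 (mod 337) ✓
So ord_337(88) = 112.

112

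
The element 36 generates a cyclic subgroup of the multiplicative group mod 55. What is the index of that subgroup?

ord(36) | φ(55) = φ(5·11) = (5−1)·(11−1) = 4·10 = 40 = 2^3 · 5.
Divisors of 40: 1, 2, 4, 5, 8, 10, 20, 40.
Check 36^d mod 55 for each divisor in increasing order:
36^1 ≡ 36 (mod 55)
36^2 ≡ 31 (mod 55)
36^4 ≡ 26 (mod 55)
36^5 ≡ 1 (mod 55) ✓
So ord_55(36) = 5, hence |⟨36⟩| = 5.
The index is φ(55) / ord(36) = 40 / 5 = 8.

8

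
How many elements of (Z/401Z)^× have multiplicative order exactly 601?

0

φ(401) = 401 − 1 = 400 = 2^4 · 5^2.
Since (Z/401Z)^× is cyclic of order 400, the number of elements of order d is φ(d) when d | 400 and 0 otherwise.
Here 400 is not a multiple of 601, so there are no elements of order 601.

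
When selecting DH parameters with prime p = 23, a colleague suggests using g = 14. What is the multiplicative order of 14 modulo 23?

Since 14 ∈ (Z/23Z)^×, its order divides φ(23) = 23 − 1 = 22 = 2 · 11.
Divisors of 22: 1, 2, 11, 22.
Test each divisor d:
14^1 ≡ 14
14^2 ≡ 12
14^11 ≡ 22
14^22 ≡ 1
So ord_23(14) = 22.

22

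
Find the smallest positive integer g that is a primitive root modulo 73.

5

φ(73) = 73 − 1 = 72 = 2^3 · 3^2.
g is a primitive root iff g^(72/q) ≢ 1 (mod 73) for each prime q ∈ {2, 3}.
g = 2: 2^36 ≡ 1 — hits 1, so not a primitive root.
g = 3: 3^36 ≡ 1 — hits 1, so not a primitive root.
g = 4: 4^36 ≡ 1 — hits 1, so not a primitive root.
g = 5: 5^36 ≡ 72; 5^24 ≡ 8 — none is 1, so 5 is a primitive root.
The smallest primitive root modulo 73 is 5.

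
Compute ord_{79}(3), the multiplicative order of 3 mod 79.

78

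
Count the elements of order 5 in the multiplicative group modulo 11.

4

φ(11) = 11 − 1 = 10 = 2 · 5.
Since (Z/11Z)^× is cyclic of order 10, the number of elements of order d is φ(d) when d | 10 and 0 otherwise.
5 | 10, and φ(5) = 5 − 1 = 4.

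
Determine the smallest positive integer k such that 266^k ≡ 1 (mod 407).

90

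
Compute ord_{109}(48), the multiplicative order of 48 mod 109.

27

By Lagrange's theorem, ord_109(48) divides φ(109) = 109 − 1 = 108 = 2^2 · 3^3.
Divisors of 108: 1, 2, 3, 4, 6, 9, 12, 18, 27, 36, 54, 108.
Compute 48^d (mod 109) for the divisors d until we hit 1:
48^1 ≡ 48 (mod 109)
48^2 ≡ 15 (mod 109)
48^3 ≡ 66 (mod 109)
48^4 ≡ 7 (mod 109)
48^6 ≡ 105 (mod 109)
48^9 ≡ 63 (mod 109)
48^12 ≡ 16 (mod 109)
48^18 ≡ 45 (mod 109)
48^27 ≡ 1 (mod 109) ✓
Hence ord(48) = 27.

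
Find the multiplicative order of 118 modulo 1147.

9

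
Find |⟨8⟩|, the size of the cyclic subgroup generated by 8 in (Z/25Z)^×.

ord(8) | φ(25) = φ(5^2) = 5·(5−1) = 20 = 2^2 · 5.
Divisors of 20: 1, 2, 4, 5, 10, 20.
Test each divisor d:
8^1 ≡ 8 (mod 25)
8^2 ≡ 14 (mod 25)
8^4 ≡ 21 (mod 25)
8^5 ≡ 18 (mod 25)
8^10 ≡ 24 (mod 25)
8^20 ≡ 1 (mod 25) ✓
The smallest such exponent is 20, so the order of 8 is 20.

20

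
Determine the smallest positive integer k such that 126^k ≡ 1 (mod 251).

50

Since 126 ∈ (Z/251Z)^×, its order divides φ(251) = 251 − 1 = 250 = 2 · 5^3.
Divisors of 250: 1, 2, 5, 10, 25, 50, 125, 250.
Check 126^d mod 251 for each divisor in increasing order:
126^1 ≡ 126
126^2 ≡ 63
126^5 ≡ 102
126^10 ≡ 113
126^25 ≡ 250
126^50 ≡ 1
The smallest such exponent is 50, so the order of 126 is 50.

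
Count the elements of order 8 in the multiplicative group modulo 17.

4

φ(17) = 17 − 1 = 16 = 2^4.
Since (Z/17Z)^× is cyclic of order 16, the number of elements of order d is φ(d) when d | 16 and 0 otherwise.
8 = 2^3 divides 16, and φ(8) = 4.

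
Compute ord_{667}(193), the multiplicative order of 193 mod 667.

308

By Lagrange's theorem, ord_667(193) divides φ(667) = φ(23·29) = (23−1)·(29−1) = 22·28 = 616 = 2^3 · 7 · 11.
Divisors of 616: 1, 2, 4, 7, 8, 11, 14, 22, 28, 44, 56, 77, 88, 154, 308, 616.
Check 193^d mod 667 for each divisor in increasing order:
193^1 ≡ 193 (mod 667)
193^2 ≡ 564 (mod 667)
193^4 ≡ 604 (mod 667)
193^7 ≡ 418 (mod 667)
193^8 ≡ 634 (mod 667)
193^11 ≡ 346 (mod 667)
193^14 ≡ 637 (mod 667)
193^22 ≡ 323 (mod 667)
193^28 ≡ 233 (mod 667)
193^44 ≡ 277 (mod 667)
193^56 ≡ 262 (mod 667)
193^77 ≡ 162 (mod 667)
193^88 ≡ 24 (mod 667)
193^154 ≡ 231 (mod 667)
193^308 ≡ 1 (mod 667) ✓
Therefore the multiplicative order of 193 modulo 667 is 308.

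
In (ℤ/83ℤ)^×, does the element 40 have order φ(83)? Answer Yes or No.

No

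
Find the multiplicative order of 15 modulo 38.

18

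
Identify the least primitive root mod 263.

5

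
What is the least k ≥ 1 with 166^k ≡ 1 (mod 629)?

36

ord(166) | φ(629) = φ(17·37) = (17−1)·(37−1) = 16·36 = 576 = 2^6 · 3^2.
Divisors of 576: 1, 2, 3, 4, 6, 8, 9, 12, 16, 18, 24, 32, 36, 48, 64, 72, 96, 144, 192, 288, 576.
Evaluate successive powers at the divisors of 576:
166^1 ≡ 166 (mod 629)
166^2 ≡ 509 (mod 629)
166^3 ≡ 208 (mod 629)
166^4 ≡ 562 (mod 629)
166^6 ≡ 492 (mod 629)
166^8 ≡ 86 (mod 629)
166^9 ≡ 438 (mod 629)
166^12 ≡ 528 (mod 629)
166^16 ≡ 477 (mod 629)
166^18 ≡ 628 (mod 629)
166^24 ≡ 137 (mod 629)
166^32 ≡ 460 (mod 629)
166^36 ≡ 1 (mod 629) ✓
Hence ord(166) = 36.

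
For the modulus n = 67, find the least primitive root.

φ(67) = 67 − 1 = 66 = 2 · 3 · 11.
Test candidates g = 2, 3, … against the prime factors q ∈ {2, 3, 11} of φ(67): g is a generator iff g^(66/q) ≢ 1 for every such q.
g = 2: 2^33 ≡ 66; 2^22 ≡ 37; 2^6 ≡ 64 — none is 1, so 2 is a primitive root.
The smallest primitive root modulo 67 is 2.

2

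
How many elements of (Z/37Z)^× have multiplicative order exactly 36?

12

φ(37) = 37 − 1 = 36 = 2^2 · 3^2.
Since (Z/37Z)^× is cyclic of order 36, the number of elements of order d is φ(d) when d | 36 and 0 otherwise.
36 = 2^2 · 3^2 divides 36, and φ(36) = 12.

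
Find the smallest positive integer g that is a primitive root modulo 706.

3

φ(706) = φ(2)·φ(353) = 1·352 = 352 = 2^5 · 11.
Test candidates g = 2, 3, … against the prime factors q ∈ {2, 11} of φ(706): g is a generator iff g^(352/q) ≢ 1 for every such q.
g = 2: gcd(2, 706) = 2 > 1, not a unit — skip.
g = 3: 3^176 ≡ 705; 3^32 ≡ 493 — none is 1, so 3 is a primitive root.
So 3 is the smallest generator of (Z/706Z)^×.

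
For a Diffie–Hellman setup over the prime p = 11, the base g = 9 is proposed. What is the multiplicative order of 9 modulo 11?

5

By Lagrange's theorem, ord_11(9) divides φ(11) = 11 − 1 = 10 = 2 · 5.
Divisors of 10: 1, 2, 5, 10.
Test each divisor d:
9^1 ≡ 9 (mod 11)
9^2 ≡ 4 (mod 11)
9^5 ≡ 1 (mod 11) ✓
Therefore the multiplicative order of 9 modulo 11 is 5.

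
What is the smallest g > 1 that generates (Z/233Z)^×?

φ(233) = 233 − 1 = 232 = 2^3 · 29.
g is a primitive root iff g^(232/q) ≢ 1 (mod 233) for each prime q ∈ {2, 29}.
g = 2: 2^116 ≡ 1 — hits 1, so not a primitive root.
g = 3: 3^116 ≡ 232; 3^8 ≡ 37 — none is 1, so 3 is a primitive root.
The smallest primitive root modulo 233 is 3.

3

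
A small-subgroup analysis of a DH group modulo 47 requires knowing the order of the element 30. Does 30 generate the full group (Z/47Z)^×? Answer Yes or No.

Yes

φ(47) = 47 − 1 = 46 = 2 · 23.
Test 30^(46/q) mod 47 for each prime factor q of 46:
30^23 ≡ 46 (mod 47)  [q = 2: ≢ 1 ✓]
30^2 ≡ 7 (mod 47)  [q = 23: ≢ 1 ✓]
None equal 1, so ord_47(30) = 46: 30 is a primitive root.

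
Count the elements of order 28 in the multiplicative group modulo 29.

12

φ(29) = 29 − 1 = 28 = 2^2 · 7.
(Z/29Z)^× is cyclic (|G| = 28); a cyclic group of order m has exactly φ(d) elements of each order d | m, and none otherwise.
28 = 2^2 · 7 divides 28, and φ(28) = 12.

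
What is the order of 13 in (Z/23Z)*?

11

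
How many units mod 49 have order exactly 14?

6

φ(49) = φ(7^2) = 7·(7−1) = 42 = 2 · 3 · 7.
Since (Z/49Z)^× is cyclic of order 42, the number of elements of order d is φ(d) when d | 42 and 0 otherwise.
14 = 2 · 7 divides 42, and φ(14) = 6.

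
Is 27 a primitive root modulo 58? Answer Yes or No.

φ(58) = φ(2)·φ(29) = 1·28 = 28 = 2^2 · 7.
Test 27^(28/q) mod 58 for each prime factor q of 28:
27^14 ≡ 57 (mod 58)  [q = 2: ≢ 1 ✓]
27^4 ≡ 45 (mod 58)  [q = 7: ≢ 1 ✓]
All checks pass, so 27 has order 28 and is a primitive root modulo 58.

Yes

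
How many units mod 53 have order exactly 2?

1

φ(53) = 53 − 1 = 52 = 2^2 · 13.
Since (Z/53Z)^× is cyclic of order 52, the number of elements of order d is φ(d) when d | 52 and 0 otherwise.
2 | 52, and φ(2) = 2 − 1 = 1.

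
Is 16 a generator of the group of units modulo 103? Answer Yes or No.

φ(103) = 103 − 1 = 102 = 2 · 3 · 17.
It suffices to check that the order of 16 is not a proper divisor of 102: compute 16^(102/q) for q ∈ {2, 3, 17}.
16^51 ≡ 1 (mod 103)  [q = 2: ≡ 1 ✗]
16^34 ≡ 46 (mod 103)  [q = 3: ≢ 1 ✓]
16^6 ≡ 61 (mod 103)  [q = 17: ≢ 1 ✓]
The check at q = 2 fails, so 16 generates a proper subgroup.

No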